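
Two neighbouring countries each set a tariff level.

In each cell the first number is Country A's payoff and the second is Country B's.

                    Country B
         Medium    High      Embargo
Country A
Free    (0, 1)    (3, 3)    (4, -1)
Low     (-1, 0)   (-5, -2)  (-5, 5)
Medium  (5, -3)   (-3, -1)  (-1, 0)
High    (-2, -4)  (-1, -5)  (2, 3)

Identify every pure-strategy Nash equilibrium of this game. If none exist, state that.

Pure NE: (Free, High)

Mark each player's best response to every combination of opponents' strategies; a profile where every player is best-responding is a pure Nash equilibrium.
Country A against Medium: payoffs 0, -1, 5, -2 → best response Medium.
Country A against High: payoffs 3, -5, -3, -1 → best response Free.
Country A against Embargo: payoffs 4, -5, -1, 2 → best response Free.
Country B against Free: payoffs 1, 3, -1 → best response High.
Country B against Low: payoffs 0, -2, 5 → best response Embargo.
Country B against Medium: payoffs -3, -1, 0 → best response Embargo.
Country B against High: payoffs -4, -5, 3 → best response Embargo.
Mutual best responses: (Free, High).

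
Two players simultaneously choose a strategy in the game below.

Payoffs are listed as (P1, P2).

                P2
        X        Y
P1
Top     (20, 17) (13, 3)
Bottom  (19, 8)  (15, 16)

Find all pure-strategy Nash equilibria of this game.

Pure-strategy Nash equilibria: (Top, X) and (Bottom, Y)

(Top, X): P1 gets 20, best alternative 19; P2 gets 17, best alternative 3. No profitable deviation — NE.
(Top, Y): P1 can switch to Bottom (13 → 15). Not NE.
(Bottom, X): P1 can switch to Top (19 → 20). Not NE.
(Bottom, Y): P1 gets 15, best alternative 13; P2 gets 16, best alternative 8. No profitable deviation — NE.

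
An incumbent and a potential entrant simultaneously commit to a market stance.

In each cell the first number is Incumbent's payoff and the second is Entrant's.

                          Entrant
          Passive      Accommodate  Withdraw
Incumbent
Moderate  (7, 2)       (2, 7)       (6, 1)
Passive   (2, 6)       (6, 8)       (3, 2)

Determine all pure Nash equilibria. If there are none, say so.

Pure NE: (Passive, Accommodate)

Incumbent against Passive: payoffs 7, 2 → best response Moderate.
Incumbent against Accommodate: payoffs 2, 6 → best response Passive.
Incumbent against Withdraw: payoffs 6, 3 → best response Moderate.
Entrant against Moderate: payoffs 2, 7, 1 → best response Accommodate.
Entrant against Passive: payoffs 6, 8, 2 → best response Accommodate.
Mutual best responses: (Passive, Accommodate).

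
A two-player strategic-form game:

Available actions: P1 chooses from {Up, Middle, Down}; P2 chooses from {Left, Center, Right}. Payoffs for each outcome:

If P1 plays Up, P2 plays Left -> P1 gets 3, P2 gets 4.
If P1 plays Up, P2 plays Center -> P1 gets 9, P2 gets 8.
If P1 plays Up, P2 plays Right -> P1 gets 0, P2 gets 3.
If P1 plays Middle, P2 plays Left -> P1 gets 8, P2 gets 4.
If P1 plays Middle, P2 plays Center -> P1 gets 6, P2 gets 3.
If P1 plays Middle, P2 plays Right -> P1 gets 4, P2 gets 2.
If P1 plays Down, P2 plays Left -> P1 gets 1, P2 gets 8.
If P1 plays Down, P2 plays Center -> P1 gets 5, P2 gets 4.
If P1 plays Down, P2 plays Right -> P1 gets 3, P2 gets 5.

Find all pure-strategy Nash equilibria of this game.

The pure Nash equilibria are (Up, Center) and (Middle, Left).

P1 against Left: payoffs 3, 8, 1 → best response Middle.
P1 against Center: payoffs 9, 6, 5 → best response Up.
P1 against Right: payoffs 0, 4, 3 → best response Middle.
P2 against Up: payoffs 4, 8, 3 → best response Center.
P2 against Middle: payoffs 4, 3, 2 → best response Left.
P2 against Down: payoffs 8, 4, 5 → best response Left.
Mutual best responses: (Up, Center); (Middle, Left).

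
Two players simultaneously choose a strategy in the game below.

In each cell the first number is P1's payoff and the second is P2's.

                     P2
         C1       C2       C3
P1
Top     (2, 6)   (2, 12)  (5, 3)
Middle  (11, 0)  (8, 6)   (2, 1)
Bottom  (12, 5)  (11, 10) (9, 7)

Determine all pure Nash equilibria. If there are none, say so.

(Bottom, C2)

For each strategy profile, look for a profitable unilateral deviation.
(Top, C1): P1 can switch to Middle (2 → 11). Not NE.
(Top, C2): P1 can switch to Middle (2 → 8). Not NE.
(Top, C3): P1 can switch to Bottom (5 → 9). Not NE.
(Middle, C1): P1 can switch to Bottom (11 → 12). Not NE.
(Middle, C2): P1 can switch to Bottom (8 → 11). Not NE.
(Middle, C3): P1 can switch to Top (2 → 5). Not NE.
(Bottom, C2): P1 gets 11, best alternative 8; P2 gets 10, best alternative 7. No profitable deviation — NE.
(The remaining 2 profiles each have a profitable deviation by the same check.)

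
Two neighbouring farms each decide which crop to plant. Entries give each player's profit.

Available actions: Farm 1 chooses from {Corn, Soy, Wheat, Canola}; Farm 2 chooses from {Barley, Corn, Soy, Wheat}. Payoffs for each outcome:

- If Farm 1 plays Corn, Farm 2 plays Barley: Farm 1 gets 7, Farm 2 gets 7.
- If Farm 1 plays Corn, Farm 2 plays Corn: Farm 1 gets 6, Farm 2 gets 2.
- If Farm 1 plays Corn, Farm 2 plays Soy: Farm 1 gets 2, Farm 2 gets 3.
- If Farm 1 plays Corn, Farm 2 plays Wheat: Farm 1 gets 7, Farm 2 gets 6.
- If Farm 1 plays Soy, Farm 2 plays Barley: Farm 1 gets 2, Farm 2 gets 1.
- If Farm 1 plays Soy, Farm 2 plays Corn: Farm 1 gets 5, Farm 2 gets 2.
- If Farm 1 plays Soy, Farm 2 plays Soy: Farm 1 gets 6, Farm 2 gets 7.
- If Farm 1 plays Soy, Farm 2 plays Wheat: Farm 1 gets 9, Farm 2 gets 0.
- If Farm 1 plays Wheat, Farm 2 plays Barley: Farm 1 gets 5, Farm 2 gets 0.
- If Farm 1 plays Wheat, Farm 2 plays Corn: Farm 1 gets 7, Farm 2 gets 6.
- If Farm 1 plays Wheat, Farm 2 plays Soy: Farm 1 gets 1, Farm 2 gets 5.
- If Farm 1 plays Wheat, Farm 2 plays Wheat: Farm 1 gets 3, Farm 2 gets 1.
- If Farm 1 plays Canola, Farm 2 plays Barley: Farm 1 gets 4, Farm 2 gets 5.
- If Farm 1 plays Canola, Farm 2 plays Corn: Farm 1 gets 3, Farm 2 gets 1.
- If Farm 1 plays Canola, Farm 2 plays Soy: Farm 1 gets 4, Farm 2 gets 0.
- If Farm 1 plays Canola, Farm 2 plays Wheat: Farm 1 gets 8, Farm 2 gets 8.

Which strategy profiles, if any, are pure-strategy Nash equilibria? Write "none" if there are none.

Pure-strategy Nash equilibria: (Corn, Barley); (Soy, Soy); (Wheat, Corn)

Farm 1 against Barley: payoffs 7, 2, 5, 4 → best response Corn.
Farm 1 against Corn: payoffs 6, 5, 7, 3 → best response Wheat.
Farm 1 against Soy: payoffs 2, 6, 1, 4 → best response Soy.
Farm 1 against Wheat: payoffs 7, 9, 3, 8 → best response Soy.
Farm 2 against Corn: payoffs 7, 2, 3, 6 → best response Barley.
Farm 2 against Soy: payoffs 1, 2, 7, 0 → best response Soy.
Farm 2 against Wheat: payoffs 0, 6, 5, 1 → best response Corn.
Farm 2 against Canola: payoffs 5, 1, 0, 8 → best response Wheat.
Mutual best responses: (Corn, Barley); (Soy, Soy); (Wheat, Corn).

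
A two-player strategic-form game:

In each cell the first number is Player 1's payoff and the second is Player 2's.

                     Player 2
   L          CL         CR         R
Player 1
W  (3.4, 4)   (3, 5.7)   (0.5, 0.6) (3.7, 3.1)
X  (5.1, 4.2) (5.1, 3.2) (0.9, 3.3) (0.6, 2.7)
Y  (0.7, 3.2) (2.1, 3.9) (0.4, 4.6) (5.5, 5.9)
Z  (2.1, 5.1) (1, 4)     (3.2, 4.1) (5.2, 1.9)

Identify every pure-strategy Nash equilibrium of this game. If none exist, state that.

Player 1 against L: payoffs 3.4, 5.1, 0.7, 2.1 → best response X.
Player 1 against CL: payoffs 3, 5.1, 2.1, 1 → best response X.
Player 1 against CR: payoffs 0.5, 0.9, 0.4, 3.2 → best response Z.
Player 1 against R: payoffs 3.7, 0.6, 5.5, 5.2 → best response Y.
Player 2 against W: payoffs 4, 5.7, 0.6, 3.1 → best response CL.
Player 2 against X: payoffs 4.2, 3.2, 3.3, 2.7 → best response L.
Player 2 against Y: payoffs 3.2, 3.9, 4.6, 5.9 → best response R.
Player 2 against Z: payoffs 5.1, 4, 4.1, 1.9 → best response L.
Mutual best responses: (X, L); (Y, R).

The pure Nash equilibria are (X, L), (Y, R).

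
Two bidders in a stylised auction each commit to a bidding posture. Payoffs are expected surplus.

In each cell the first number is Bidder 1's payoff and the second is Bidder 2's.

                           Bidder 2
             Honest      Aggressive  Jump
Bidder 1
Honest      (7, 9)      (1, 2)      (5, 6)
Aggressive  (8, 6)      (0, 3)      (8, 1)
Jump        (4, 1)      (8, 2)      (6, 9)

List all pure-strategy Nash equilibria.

(Aggressive, Honest)

For each player, find the best response to each opponent profile; mutual best responses are the pure NE.
Bidder 1 against Honest: payoffs 7, 8, 4 → best response Aggressive.
Bidder 1 against Aggressive: payoffs 1, 0, 8 → best response Jump.
Bidder 1 against Jump: payoffs 5, 8, 6 → best response Aggressive.
Bidder 2 against Honest: payoffs 9, 2, 6 → best response Honest.
Bidder 2 against Aggressive: payoffs 6, 3, 1 → best response Honest.
Bidder 2 against Jump: payoffs 1, 2, 9 → best response Jump.
Mutual best responses: (Aggressive, Honest).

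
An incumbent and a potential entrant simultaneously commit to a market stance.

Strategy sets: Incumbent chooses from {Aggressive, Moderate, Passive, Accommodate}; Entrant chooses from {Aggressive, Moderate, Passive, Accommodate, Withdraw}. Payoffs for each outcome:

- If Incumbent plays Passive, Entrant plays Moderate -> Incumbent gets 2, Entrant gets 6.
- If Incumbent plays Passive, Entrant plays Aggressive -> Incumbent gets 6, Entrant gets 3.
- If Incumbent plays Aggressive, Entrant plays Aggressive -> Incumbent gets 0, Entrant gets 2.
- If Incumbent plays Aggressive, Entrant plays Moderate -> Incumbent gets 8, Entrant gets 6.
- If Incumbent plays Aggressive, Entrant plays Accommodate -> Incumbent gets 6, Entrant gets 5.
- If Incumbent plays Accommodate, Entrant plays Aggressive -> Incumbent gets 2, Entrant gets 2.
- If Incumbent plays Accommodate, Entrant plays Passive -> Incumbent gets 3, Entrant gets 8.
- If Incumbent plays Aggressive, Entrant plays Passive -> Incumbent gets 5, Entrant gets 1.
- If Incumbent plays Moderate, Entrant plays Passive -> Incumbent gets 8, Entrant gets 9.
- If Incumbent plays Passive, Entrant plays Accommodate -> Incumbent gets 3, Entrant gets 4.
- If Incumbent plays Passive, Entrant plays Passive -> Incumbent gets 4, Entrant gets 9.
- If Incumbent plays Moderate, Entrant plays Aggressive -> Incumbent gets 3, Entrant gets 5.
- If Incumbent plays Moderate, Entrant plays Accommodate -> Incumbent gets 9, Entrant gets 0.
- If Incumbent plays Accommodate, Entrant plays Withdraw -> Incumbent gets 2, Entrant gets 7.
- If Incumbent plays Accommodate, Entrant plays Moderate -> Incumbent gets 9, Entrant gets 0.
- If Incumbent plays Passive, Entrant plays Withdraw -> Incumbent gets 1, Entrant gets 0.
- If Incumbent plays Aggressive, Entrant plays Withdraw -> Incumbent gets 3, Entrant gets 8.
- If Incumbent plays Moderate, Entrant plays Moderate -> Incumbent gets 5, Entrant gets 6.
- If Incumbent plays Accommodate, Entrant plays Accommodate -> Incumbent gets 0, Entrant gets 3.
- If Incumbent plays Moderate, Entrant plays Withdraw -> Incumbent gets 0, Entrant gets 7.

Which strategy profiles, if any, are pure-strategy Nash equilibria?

Mark each player's best response to every combination of opponents' strategies; a profile where every player is best-responding is a pure Nash equilibrium.
Incumbent against Aggressive: payoffs 0, 3, 6, 2 → best response Passive.
Incumbent against Moderate: payoffs 8, 5, 2, 9 → best response Accommodate.
Incumbent against Passive: payoffs 5, 8, 4, 3 → best response Moderate.
Incumbent against Accommodate: payoffs 6, 9, 3, 0 → best response Moderate.
Incumbent against Withdraw: payoffs 3, 0, 1, 2 → best response Aggressive.
Entrant against Aggressive: payoffs 2, 6, 1, 5, 8 → best response Withdraw.
Entrant against Moderate: payoffs 5, 6, 9, 0, 7 → best response Passive.
Entrant against Passive: payoffs 3, 6, 9, 4, 0 → best response Passive.
Entrant against Accommodate: payoffs 2, 0, 8, 3, 7 → best response Passive.
Mutual best responses: (Aggressive, Withdraw); (Moderate, Passive).

Pure-strategy Nash equilibria: (Aggressive, Withdraw); (Moderate, Passive)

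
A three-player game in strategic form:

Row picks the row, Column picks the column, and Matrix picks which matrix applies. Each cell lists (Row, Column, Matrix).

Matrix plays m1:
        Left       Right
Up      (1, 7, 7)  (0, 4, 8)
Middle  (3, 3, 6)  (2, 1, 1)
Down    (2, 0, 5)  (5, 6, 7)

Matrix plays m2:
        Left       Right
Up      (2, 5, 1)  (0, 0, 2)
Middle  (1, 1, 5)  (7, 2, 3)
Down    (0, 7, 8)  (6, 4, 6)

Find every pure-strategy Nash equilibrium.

Row against (Left, m1): payoffs 1, 3, 2 → best response Middle.
Row against (Left, m2): payoffs 2, 1, 0 → best response Up.
Row against (Right, m1): payoffs 0, 2, 5 → best response Down.
Row against (Right, m2): payoffs 0, 7, 6 → best response Middle.
Column against (Up, m1): payoffs 7, 4 → best response Left.
Column against (Up, m2): payoffs 5, 0 → best response Left.
Column against (Middle, m1): payoffs 3, 1 → best response Left.
Column against (Middle, m2): payoffs 1, 2 → best response Right.
Column against (Down, m1): payoffs 0, 6 → best response Right.
Column against (Down, m2): payoffs 7, 4 → best response Left.
Matrix against (Up, Left): payoffs 7, 1 → best response m1.
Matrix against (Up, Right): payoffs 8, 2 → best response m1.
Matrix against (Middle, Left): payoffs 6, 5 → best response m1.
Matrix against (Middle, Right): payoffs 1, 3 → best response m2.
Matrix against (Down, Left): payoffs 5, 8 → best response m2.
Matrix against (Down, Right): payoffs 7, 6 → best response m1.
Mutual best responses: (Middle, Left, m1); (Middle, Right, m2); (Down, Right, m1).

(Middle, Left, m1); (Middle, Right, m2); (Down, Right, m1)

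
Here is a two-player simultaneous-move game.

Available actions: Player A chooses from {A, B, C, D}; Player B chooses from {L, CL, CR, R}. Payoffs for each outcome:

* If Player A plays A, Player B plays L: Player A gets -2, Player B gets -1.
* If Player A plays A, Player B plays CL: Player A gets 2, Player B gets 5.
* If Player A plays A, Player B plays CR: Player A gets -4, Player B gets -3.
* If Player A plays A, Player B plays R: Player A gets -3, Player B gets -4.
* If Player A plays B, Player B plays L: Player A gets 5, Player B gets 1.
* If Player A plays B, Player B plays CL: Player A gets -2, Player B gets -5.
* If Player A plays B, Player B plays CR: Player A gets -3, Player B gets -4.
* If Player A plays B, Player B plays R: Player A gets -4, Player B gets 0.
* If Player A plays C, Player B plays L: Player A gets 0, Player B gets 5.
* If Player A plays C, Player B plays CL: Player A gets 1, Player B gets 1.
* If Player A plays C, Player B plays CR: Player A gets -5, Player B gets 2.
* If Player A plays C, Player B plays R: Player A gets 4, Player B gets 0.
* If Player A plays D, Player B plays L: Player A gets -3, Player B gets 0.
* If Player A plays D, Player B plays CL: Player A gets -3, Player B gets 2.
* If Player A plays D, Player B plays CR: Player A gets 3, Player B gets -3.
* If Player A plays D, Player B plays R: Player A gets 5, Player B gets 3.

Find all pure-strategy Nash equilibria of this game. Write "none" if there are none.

Pure-strategy Nash equilibria: (A, CL) and (B, L) and (D, R)

Mark each player's best response to every combination of opponents' strategies; a profile where every player is best-responding is a pure Nash equilibrium.
Player A against L: payoffs -2, 5, 0, -3 → best response B.
Player A against CL: payoffs 2, -2, 1, -3 → best response A.
Player A against CR: payoffs -4, -3, -5, 3 → best response D.
Player A against R: payoffs -3, -4, 4, 5 → best response D.
Player B against A: payoffs -1, 5, -3, -4 → best response CL.
Player B against B: payoffs 1, -5, -4, 0 → best response L.
Player B against C: payoffs 5, 1, 2, 0 → best response L.
Player B against D: payoffs 0, 2, -3, 3 → best response R.
Mutual best responses: (A, CL); (B, L); (D, R).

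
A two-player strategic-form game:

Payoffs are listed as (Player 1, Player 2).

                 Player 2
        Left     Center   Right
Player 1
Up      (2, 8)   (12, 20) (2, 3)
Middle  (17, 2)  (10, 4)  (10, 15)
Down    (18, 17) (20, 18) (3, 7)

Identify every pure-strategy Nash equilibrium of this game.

The pure Nash equilibria are (Middle, Right); (Down, Center).

Player 1 against Left: payoffs 2, 17, 18 → best response Down.
Player 1 against Center: payoffs 12, 10, 20 → best response Down.
Player 1 against Right: payoffs 2, 10, 3 → best response Middle.
Player 2 against Up: payoffs 8, 20, 3 → best response Center.
Player 2 against Middle: payoffs 2, 4, 15 → best response Right.
Player 2 against Down: payoffs 17, 18, 7 → best response Center.
Mutual best responses: (Middle, Right); (Down, Center).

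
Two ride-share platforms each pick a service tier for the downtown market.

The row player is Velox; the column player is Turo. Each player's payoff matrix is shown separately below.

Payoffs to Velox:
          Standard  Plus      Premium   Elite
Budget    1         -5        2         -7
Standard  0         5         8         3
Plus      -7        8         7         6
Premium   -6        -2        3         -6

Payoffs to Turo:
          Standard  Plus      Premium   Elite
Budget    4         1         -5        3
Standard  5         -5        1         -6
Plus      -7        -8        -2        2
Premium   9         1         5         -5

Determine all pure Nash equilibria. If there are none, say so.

Mark each player's best response to every combination of opponents' strategies; a profile where every player is best-responding is a pure Nash equilibrium.
Velox against Standard: payoffs 1, 0, -7, -6 → best response Budget.
Velox against Plus: payoffs -5, 5, 8, -2 → best response Plus.
Velox against Premium: payoffs 2, 8, 7, 3 → best response Standard.
Velox against Elite: payoffs -7, 3, 6, -6 → best response Plus.
Turo against Budget: payoffs 4, 1, -5, 3 → best response Standard.
Turo against Standard: payoffs 5, -5, 1, -6 → best response Standard.
Turo against Plus: payoffs -7, -8, -2, 2 → best response Elite.
Turo against Premium: payoffs 9, 1, 5, -5 → best response Standard.
Mutual best responses: (Budget, Standard); (Plus, Elite).

The pure Nash equilibria are (Budget, Standard), (Plus, Elite).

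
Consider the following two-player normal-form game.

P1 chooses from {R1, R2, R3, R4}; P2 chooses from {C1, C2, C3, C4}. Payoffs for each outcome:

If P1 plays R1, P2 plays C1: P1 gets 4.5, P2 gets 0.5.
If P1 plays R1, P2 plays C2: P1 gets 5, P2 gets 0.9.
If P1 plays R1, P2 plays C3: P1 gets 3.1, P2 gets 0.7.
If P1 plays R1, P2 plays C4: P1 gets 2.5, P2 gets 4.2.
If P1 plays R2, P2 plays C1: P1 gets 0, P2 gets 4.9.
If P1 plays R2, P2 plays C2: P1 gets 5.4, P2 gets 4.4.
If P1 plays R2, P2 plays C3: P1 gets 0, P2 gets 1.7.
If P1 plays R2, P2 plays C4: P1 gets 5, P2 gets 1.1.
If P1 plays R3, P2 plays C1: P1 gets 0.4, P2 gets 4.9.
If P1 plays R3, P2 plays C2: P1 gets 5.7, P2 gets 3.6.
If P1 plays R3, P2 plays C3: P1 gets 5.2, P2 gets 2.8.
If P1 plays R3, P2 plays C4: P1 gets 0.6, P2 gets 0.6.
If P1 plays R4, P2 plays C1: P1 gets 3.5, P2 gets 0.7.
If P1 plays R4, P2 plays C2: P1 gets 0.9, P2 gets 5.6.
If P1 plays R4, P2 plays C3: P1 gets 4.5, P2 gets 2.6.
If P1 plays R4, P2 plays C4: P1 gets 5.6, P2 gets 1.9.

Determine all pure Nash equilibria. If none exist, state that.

No pure-strategy Nash equilibrium.

(R1, C1): P2 can switch to C2 (0.5 → 0.9). Not NE.
(R1, C2): P1 can switch to R2 (5 → 5.4). Not NE.
(R1, C3): P1 can switch to R3 (3.1 → 5.2). Not NE.
(R1, C4): P1 can switch to R2 (2.5 → 5). Not NE.
(R2, C1): P1 can switch to R1 (0 → 4.5). Not NE.
(R2, C2): P1 can switch to R3 (5.4 → 5.7). Not NE.
(The remaining 10 profiles each have a profitable deviation by the same check.)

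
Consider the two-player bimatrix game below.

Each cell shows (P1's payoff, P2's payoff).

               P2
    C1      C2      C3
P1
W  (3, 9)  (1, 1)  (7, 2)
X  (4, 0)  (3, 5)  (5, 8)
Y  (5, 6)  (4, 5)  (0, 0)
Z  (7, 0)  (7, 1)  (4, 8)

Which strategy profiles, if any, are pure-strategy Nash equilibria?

No pure-strategy Nash equilibrium.

P1 against C1: payoffs 3, 4, 5, 7 → best response Z.
P1 against C2: payoffs 1, 3, 4, 7 → best response Z.
P1 against C3: payoffs 7, 5, 0, 4 → best response W.
P2 against W: payoffs 9, 1, 2 → best response C1.
P2 against X: payoffs 0, 5, 8 → best response C3.
P2 against Y: payoffs 6, 5, 0 → best response C1.
P2 against Z: payoffs 0, 1, 8 → best response C3.
No profile is a mutual best response for all players.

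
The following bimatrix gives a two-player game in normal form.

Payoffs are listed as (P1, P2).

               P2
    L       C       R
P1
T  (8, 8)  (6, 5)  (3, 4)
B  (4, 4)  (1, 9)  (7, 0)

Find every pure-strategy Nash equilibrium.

For each strategy profile, look for a profitable unilateral deviation.
(T, L): P1 gets 8, best alternative 4; P2 gets 8, best alternative 5. No profitable deviation — NE.
(T, C): P2 can switch to L (5 → 8). Not NE.
(T, R): P1 can switch to B (3 → 7). Not NE.
(B, L): P1 can switch to T (4 → 8). Not NE.
(B, C): P1 can switch to T (1 → 6). Not NE.
(B, R): P2 can switch to L (0 → 4). Not NE.

(T, L)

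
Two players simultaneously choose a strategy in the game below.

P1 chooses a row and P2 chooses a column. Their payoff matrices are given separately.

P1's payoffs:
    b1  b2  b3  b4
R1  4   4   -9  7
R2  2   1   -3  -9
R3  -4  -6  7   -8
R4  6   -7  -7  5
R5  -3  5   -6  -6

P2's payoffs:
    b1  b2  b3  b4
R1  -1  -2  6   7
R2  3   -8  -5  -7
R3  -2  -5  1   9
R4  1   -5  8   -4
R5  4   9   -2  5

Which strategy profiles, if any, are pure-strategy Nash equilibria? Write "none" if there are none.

For each player, find the best response to each opponent profile; mutual best responses are the pure NE.
P1 against b1: payoffs 4, 2, -4, 6, -3 → best response R4.
P1 against b2: payoffs 4, 1, -6, -7, 5 → best response R5.
P1 against b3: payoffs -9, -3, 7, -7, -6 → best response R3.
P1 against b4: payoffs 7, -9, -8, 5, -6 → best response R1.
P2 against R1: payoffs -1, -2, 6, 7 → best response b4.
P2 against R2: payoffs 3, -8, -5, -7 → best response b1.
P2 against R3: payoffs -2, -5, 1, 9 → best response b4.
P2 against R4: payoffs 1, -5, 8, -4 → best response b3.
P2 against R5: payoffs 4, 9, -2, 5 → best response b2.
Mutual best responses: (R1, b4); (R5, b2).

(R1, b4), (R5, b2)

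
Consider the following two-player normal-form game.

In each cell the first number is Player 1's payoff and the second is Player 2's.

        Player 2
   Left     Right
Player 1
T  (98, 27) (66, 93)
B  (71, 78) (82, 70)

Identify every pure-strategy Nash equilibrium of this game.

This game has no pure Nash equilibrium.

(T, Left): Player 2 can switch to Right (27 → 93). Not NE.
(T, Right): Player 1 can switch to B (66 → 82). Not NE.
(B, Left): Player 1 can switch to T (71 → 98). Not NE.
(B, Right): Player 2 can switch to Left (70 → 78). Not NE.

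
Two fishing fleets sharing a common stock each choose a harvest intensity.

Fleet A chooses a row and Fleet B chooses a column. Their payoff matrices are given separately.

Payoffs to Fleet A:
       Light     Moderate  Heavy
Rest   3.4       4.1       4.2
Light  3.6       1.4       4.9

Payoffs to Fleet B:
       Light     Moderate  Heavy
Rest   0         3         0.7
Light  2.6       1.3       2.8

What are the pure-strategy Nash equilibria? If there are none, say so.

For each strategy profile, look for a profitable unilateral deviation.
(Rest, Light): Fleet A can switch to Light (3.4 → 3.6). Not NE.
(Rest, Moderate): Fleet A gets 4.1, best alternative 1.4; Fleet B gets 3, best alternative 0.7. No profitable deviation — NE.
(Rest, Heavy): Fleet A can switch to Light (4.2 → 4.9). Not NE.
(Light, Light): Fleet B can switch to Heavy (2.6 → 2.8). Not NE.
(Light, Moderate): Fleet A can switch to Rest (1.4 → 4.1). Not NE.
(Light, Heavy): Fleet A gets 4.9, best alternative 4.2; Fleet B gets 2.8, best alternative 2.6. No profitable deviation — NE.

(Rest, Moderate) and (Light, Heavy)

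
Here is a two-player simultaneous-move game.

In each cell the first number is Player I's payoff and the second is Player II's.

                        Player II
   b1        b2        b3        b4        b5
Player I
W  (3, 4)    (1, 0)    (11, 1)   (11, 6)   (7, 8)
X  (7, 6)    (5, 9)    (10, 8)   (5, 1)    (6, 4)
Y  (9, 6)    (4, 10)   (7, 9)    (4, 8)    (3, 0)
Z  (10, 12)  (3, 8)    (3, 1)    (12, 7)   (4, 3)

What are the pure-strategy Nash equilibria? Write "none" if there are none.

Pure-strategy Nash equilibria: (W, b5); (X, b2); (Z, b1)

(W, b1): Player I can switch to X (3 → 7). Not NE.
(W, b2): Player I can switch to X (1 → 5). Not NE.
(W, b3): Player II can switch to b1 (1 → 4). Not NE.
(W, b4): Player I can switch to Z (11 → 12). Not NE.
(W, b5): Player I gets 7, best alternative 6; Player II gets 8, best alternative 6. No profitable deviation — NE.
(X, b1): Player I can switch to Y (7 → 9). Not NE.
(X, b2): Player I gets 5, best alternative 4; Player II gets 9, best alternative 8. No profitable deviation — NE.
(X, b3): Player I can switch to W (10 → 11). Not NE.
(X, b4): Player I can switch to W (5 → 11). Not NE.
(X, b5): Player I can switch to W (6 → 7). Not NE.
(Z, b1): Player I gets 10, best alternative 9; Player II gets 12, best alternative 8. No profitable deviation — NE.
(The remaining 9 profiles each have a profitable deviation by the same check.)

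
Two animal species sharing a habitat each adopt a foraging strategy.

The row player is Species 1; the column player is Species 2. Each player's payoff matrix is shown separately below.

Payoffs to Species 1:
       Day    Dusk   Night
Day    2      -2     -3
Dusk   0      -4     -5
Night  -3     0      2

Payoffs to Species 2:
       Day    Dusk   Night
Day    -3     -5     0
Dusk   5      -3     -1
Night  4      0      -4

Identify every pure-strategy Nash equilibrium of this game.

Species 1 against Day: payoffs 2, 0, -3 → best response Day.
Species 1 against Dusk: payoffs -2, -4, 0 → best response Night.
Species 1 against Night: payoffs -3, -5, 2 → best response Night.
Species 2 against Day: payoffs -3, -5, 0 → best response Night.
Species 2 against Dusk: payoffs 5, -3, -1 → best response Day.
Species 2 against Night: payoffs 4, 0, -4 → best response Day.
No profile is a mutual best response for all players.

No pure-strategy Nash equilibrium.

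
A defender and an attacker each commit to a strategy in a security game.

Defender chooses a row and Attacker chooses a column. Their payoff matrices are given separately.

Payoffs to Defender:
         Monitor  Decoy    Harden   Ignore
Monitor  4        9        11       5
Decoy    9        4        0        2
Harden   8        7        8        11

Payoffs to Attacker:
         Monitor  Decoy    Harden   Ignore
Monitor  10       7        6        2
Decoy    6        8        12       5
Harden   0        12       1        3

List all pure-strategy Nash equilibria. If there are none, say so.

Defender against Monitor: payoffs 4, 9, 8 → best response Decoy.
Defender against Decoy: payoffs 9, 4, 7 → best response Monitor.
Defender against Harden: payoffs 11, 0, 8 → best response Monitor.
Defender against Ignore: payoffs 5, 2, 11 → best response Harden.
Attacker against Monitor: payoffs 10, 7, 6, 2 → best response Monitor.
Attacker against Decoy: payoffs 6, 8, 12, 5 → best response Harden.
Attacker against Harden: payoffs 0, 12, 1, 3 → best response Decoy.
No profile is a mutual best response for all players.

There is no pure-strategy Nash equilibrium.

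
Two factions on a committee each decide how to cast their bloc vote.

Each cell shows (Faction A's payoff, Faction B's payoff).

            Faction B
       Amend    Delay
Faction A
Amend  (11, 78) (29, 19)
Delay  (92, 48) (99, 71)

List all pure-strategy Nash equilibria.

Pure NE: (Delay, Delay)

For each player, find the best response to each opponent profile; mutual best responses are the pure NE.
Faction A against Amend: payoffs 11, 92 → best response Delay.
Faction A against Delay: payoffs 29, 99 → best response Delay.
Faction B against Amend: payoffs 78, 19 → best response Amend.
Faction B against Delay: payoffs 48, 71 → best response Delay.
Mutual best responses: (Delay, Delay).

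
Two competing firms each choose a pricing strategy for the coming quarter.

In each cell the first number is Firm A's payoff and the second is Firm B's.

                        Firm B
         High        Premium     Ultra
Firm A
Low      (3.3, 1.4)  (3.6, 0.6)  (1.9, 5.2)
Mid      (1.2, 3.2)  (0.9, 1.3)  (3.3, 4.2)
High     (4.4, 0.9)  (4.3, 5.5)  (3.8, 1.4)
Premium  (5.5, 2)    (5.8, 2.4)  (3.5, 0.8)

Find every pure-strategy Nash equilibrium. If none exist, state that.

The unique pure-strategy Nash equilibrium is (Premium, Premium).

(Low, High): Firm A can switch to High (3.3 → 4.4). Not NE.
(Low, Premium): Firm A can switch to High (3.6 → 4.3). Not NE.
(Low, Ultra): Firm A can switch to Mid (1.9 → 3.3). Not NE.
(Mid, High): Firm A can switch to Low (1.2 → 3.3). Not NE.
(Mid, Premium): Firm A can switch to Low (0.9 → 3.6). Not NE.
(Mid, Ultra): Firm A can switch to High (3.3 → 3.8). Not NE.
(High, High): Firm A can switch to Premium (4.4 → 5.5). Not NE.
(High, Premium): Firm A can switch to Premium (4.3 → 5.8). Not NE.
(Premium, Premium): Firm A gets 5.8, best alternative 4.3; Firm B gets 2.4, best alternative 2. No profitable deviation — NE.
(The remaining 3 profiles each have a profitable deviation by the same check.)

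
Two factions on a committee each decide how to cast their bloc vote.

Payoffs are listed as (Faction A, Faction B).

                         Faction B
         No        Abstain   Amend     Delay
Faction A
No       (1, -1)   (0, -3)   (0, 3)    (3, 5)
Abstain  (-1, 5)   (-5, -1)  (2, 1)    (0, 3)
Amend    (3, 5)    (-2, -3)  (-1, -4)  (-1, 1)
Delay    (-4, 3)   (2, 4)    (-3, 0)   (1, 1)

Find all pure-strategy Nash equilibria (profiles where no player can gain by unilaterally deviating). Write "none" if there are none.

(No, Delay), (Amend, No), (Delay, Abstain)

Check each profile: it is a Nash equilibrium iff no player can strictly gain by switching unilaterally.
(No, No): Faction A can switch to Amend (1 → 3). Not NE.
(No, Abstain): Faction A can switch to Delay (0 → 2). Not NE.
(No, Amend): Faction A can switch to Abstain (0 → 2). Not NE.
(No, Delay): Faction A gets 3, best alternative 1; Faction B gets 5, best alternative 3. No profitable deviation — NE.
(Abstain, No): Faction A can switch to No (-1 → 1). Not NE.
(Abstain, Abstain): Faction A can switch to No (-5 → 0). Not NE.
(Abstain, Amend): Faction B can switch to No (1 → 5). Not NE.
(Abstain, Delay): Faction A can switch to No (0 → 3). Not NE.
(Amend, No): Faction A gets 3, best alternative 1; Faction B gets 5, best alternative 1. No profitable deviation — NE.
(Amend, Abstain): Faction A can switch to No (-2 → 0). Not NE.
(Delay, Abstain): Faction A gets 2, best alternative 0; Faction B gets 4, best alternative 3. No profitable deviation — NE.
(The remaining 5 profiles each have a profitable deviation by the same check.)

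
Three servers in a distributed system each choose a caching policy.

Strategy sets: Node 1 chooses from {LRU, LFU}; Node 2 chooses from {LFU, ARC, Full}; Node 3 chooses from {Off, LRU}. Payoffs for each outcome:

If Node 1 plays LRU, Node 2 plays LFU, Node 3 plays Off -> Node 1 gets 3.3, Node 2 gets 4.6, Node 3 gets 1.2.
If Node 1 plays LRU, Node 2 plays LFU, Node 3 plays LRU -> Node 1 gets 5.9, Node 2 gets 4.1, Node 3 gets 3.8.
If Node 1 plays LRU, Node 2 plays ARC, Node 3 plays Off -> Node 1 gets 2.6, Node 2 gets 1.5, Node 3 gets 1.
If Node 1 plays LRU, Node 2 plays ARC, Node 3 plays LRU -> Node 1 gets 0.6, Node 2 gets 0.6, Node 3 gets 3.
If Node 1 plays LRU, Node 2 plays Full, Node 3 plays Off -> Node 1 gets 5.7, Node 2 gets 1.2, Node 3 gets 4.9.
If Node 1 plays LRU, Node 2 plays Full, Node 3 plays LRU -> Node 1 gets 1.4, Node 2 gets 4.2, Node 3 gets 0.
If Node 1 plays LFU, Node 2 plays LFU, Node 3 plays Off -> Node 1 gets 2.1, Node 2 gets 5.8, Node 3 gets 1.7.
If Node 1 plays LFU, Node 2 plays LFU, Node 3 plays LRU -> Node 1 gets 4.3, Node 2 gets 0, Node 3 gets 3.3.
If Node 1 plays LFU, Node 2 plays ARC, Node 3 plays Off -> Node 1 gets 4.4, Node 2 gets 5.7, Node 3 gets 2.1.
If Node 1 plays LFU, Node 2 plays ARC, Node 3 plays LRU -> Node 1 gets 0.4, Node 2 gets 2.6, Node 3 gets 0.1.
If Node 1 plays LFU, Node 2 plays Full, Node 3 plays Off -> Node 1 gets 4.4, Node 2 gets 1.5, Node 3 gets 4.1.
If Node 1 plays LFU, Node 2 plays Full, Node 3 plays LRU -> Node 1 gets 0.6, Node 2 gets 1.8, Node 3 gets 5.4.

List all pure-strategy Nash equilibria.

This game has no pure Nash equilibrium.

Mark each player's best response to every combination of opponents' strategies; a profile where every player is best-responding is a pure Nash equilibrium.
Node 1 against (LFU, Off): payoffs 3.3, 2.1 → best response LRU.
Node 1 against (LFU, LRU): payoffs 5.9, 4.3 → best response LRU.
Node 1 against (ARC, Off): payoffs 2.6, 4.4 → best response LFU.
Node 1 against (ARC, LRU): payoffs 0.6, 0.4 → best response LRU.
Node 1 against (Full, Off): payoffs 5.7, 4.4 → best response LRU.
Node 1 against (Full, LRU): payoffs 1.4, 0.6 → best response LRU.
Node 2 against (LRU, Off): payoffs 4.6, 1.5, 1.2 → best response LFU.
Node 2 against (LRU, LRU): payoffs 4.1, 0.6, 4.2 → best response Full.
Node 2 against (LFU, Off): payoffs 5.8, 5.7, 1.5 → best response LFU.
Node 2 against (LFU, LRU): payoffs 0, 2.6, 1.8 → best response ARC.
Node 3 against (LRU, LFU): payoffs 1.2, 3.8 → best response LRU.
Node 3 against (LRU, ARC): payoffs 1, 3 → best response LRU.
Node 3 against (LRU, Full): payoffs 4.9, 0 → best response Off.
Node 3 against (LFU, LFU): payoffs 1.7, 3.3 → best response LRU.
Node 3 against (LFU, ARC): payoffs 2.1, 0.1 → best response Off.
Node 3 against (LFU, Full): payoffs 4.1, 5.4 → best response LRU.
No profile is a mutual best response for all players.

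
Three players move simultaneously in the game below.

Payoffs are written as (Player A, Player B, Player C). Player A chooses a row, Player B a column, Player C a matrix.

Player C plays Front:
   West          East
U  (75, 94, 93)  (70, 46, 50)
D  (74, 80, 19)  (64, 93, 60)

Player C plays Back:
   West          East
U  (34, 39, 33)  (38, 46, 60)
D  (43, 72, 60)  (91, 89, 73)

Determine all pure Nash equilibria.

Pure-strategy Nash equilibria: (U, West, Front), (D, East, Back)

(U, West, Front): Player A gets 75, best alternative 74; Player B gets 94, best alternative 46; Player C gets 93, best alternative 33. No profitable deviation — NE.
(U, West, Back): Player A can switch to D (34 → 43). Not NE.
(U, East, Front): Player B can switch to West (46 → 94). Not NE.
(U, East, Back): Player A can switch to D (38 → 91). Not NE.
(D, West, Front): Player A can switch to U (74 → 75). Not NE.
(D, West, Back): Player B can switch to East (72 → 89). Not NE.
(D, East, Front): Player A can switch to U (64 → 70). Not NE.
(D, East, Back): Player A gets 91, best alternative 38; Player B gets 89, best alternative 72; Player C gets 73, best alternative 60. No profitable deviation — NE.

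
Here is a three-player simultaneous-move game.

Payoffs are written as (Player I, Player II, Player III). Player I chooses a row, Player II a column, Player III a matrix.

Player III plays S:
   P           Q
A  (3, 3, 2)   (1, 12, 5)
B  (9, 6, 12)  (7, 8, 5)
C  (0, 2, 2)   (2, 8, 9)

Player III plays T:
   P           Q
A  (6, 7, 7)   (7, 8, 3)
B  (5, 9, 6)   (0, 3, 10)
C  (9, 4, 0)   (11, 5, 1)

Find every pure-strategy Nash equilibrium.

For each strategy profile, look for a profitable unilateral deviation.
(A, P, S): Player I can switch to B (3 → 9). Not NE.
(A, P, T): Player I can switch to C (6 → 9). Not NE.
(A, Q, S): Player I can switch to B (1 → 7). Not NE.
(A, Q, T): Player I can switch to C (7 → 11). Not NE.
(B, P, S): Player II can switch to Q (6 → 8). Not NE.
(B, P, T): Player I can switch to A (5 → 6). Not NE.
(B, Q, S): Player III can switch to T (5 → 10). Not NE.
(B, Q, T): Player I can switch to A (0 → 7). Not NE.
(C, P, S): Player I can switch to A (0 → 3). Not NE.
(C, P, T): Player II can switch to Q (4 → 5). Not NE.
(The remaining 2 profiles each have a profitable deviation by the same check.)

none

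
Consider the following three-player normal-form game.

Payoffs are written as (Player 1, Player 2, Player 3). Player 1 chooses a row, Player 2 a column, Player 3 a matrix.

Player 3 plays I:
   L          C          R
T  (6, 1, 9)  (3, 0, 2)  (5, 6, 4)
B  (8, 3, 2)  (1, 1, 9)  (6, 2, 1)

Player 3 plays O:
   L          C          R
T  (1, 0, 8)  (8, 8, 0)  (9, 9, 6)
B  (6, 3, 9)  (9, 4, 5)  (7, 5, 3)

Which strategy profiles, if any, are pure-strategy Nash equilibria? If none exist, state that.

(T, R, O)

Player 1 against (L, I): payoffs 6, 8 → best response B.
Player 1 against (L, O): payoffs 1, 6 → best response B.
Player 1 against (C, I): payoffs 3, 1 → best response T.
Player 1 against (C, O): payoffs 8, 9 → best response B.
Player 1 against (R, I): payoffs 5, 6 → best response B.
Player 1 against (R, O): payoffs 9, 7 → best response T.
Player 2 against (T, I): payoffs 1, 0, 6 → best response R.
Player 2 against (T, O): payoffs 0, 8, 9 → best response R.
Player 2 against (B, I): payoffs 3, 1, 2 → best response L.
Player 2 against (B, O): payoffs 3, 4, 5 → best response R.
Player 3 against (T, L): payoffs 9, 8 → best response I.
Player 3 against (T, C): payoffs 2, 0 → best response I.
Player 3 against (T, R): payoffs 4, 6 → best response O.
Player 3 against (B, L): payoffs 2, 9 → best response O.
Player 3 against (B, C): payoffs 9, 5 → best response I.
Player 3 against (B, R): payoffs 1, 3 → best response O.
Mutual best responses: (T, R, O).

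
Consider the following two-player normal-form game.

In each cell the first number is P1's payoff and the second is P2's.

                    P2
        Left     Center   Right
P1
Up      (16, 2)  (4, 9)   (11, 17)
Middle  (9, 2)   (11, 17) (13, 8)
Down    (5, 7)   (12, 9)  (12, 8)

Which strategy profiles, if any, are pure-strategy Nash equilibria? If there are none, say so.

Pure NE: (Down, Center)

For each strategy profile, look for a profitable unilateral deviation.
(Up, Left): P2 can switch to Center (2 → 9). Not NE.
(Up, Center): P1 can switch to Middle (4 → 11). Not NE.
(Up, Right): P1 can switch to Middle (11 → 13). Not NE.
(Middle, Left): P1 can switch to Up (9 → 16). Not NE.
(Middle, Center): P1 can switch to Down (11 → 12). Not NE.
(Middle, Right): P2 can switch to Center (8 → 17). Not NE.
(Down, Left): P1 can switch to Up (5 → 16). Not NE.
(Down, Center): P1 gets 12, best alternative 11; P2 gets 9, best alternative 8. No profitable deviation — NE.
(Down, Right): P1 can switch to Middle (12 → 13). Not NE.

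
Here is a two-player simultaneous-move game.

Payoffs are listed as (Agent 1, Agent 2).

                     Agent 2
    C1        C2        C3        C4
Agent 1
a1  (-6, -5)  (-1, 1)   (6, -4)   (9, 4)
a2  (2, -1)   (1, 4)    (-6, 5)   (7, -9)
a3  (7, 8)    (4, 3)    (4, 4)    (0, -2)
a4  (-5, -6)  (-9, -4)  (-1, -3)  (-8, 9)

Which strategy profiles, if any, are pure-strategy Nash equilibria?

(a1, C1): Agent 1 can switch to a2 (-6 → 2). Not NE.
(a1, C2): Agent 1 can switch to a2 (-1 → 1). Not NE.
(a1, C3): Agent 2 can switch to C2 (-4 → 1). Not NE.
(a1, C4): Agent 1 gets 9, best alternative 7; Agent 2 gets 4, best alternative 1. No profitable deviation — NE.
(a2, C1): Agent 1 can switch to a3 (2 → 7). Not NE.
(a2, C2): Agent 1 can switch to a3 (1 → 4). Not NE.
(a2, C3): Agent 1 can switch to a1 (-6 → 6). Not NE.
(a3, C1): Agent 1 gets 7, best alternative 2; Agent 2 gets 8, best alternative 4. No profitable deviation — NE.
(The remaining 8 profiles each have a profitable deviation by the same check.)

(a1, C4) and (a3, C1)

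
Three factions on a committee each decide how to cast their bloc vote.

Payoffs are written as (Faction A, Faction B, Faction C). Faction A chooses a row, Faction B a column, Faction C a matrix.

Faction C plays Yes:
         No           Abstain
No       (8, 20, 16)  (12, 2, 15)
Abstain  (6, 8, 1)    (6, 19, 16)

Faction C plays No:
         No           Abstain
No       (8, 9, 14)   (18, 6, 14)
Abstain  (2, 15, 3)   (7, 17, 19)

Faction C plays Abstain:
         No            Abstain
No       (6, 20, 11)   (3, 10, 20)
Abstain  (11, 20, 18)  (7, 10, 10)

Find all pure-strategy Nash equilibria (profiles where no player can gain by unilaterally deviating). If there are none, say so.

Faction A against (No, Yes): payoffs 8, 6 → best response No.
Faction A against (No, No): payoffs 8, 2 → best response No.
Faction A against (No, Abstain): payoffs 6, 11 → best response Abstain.
Faction A against (Abstain, Yes): payoffs 12, 6 → best response No.
Faction A against (Abstain, No): payoffs 18, 7 → best response No.
Faction A against (Abstain, Abstain): payoffs 3, 7 → best response Abstain.
Faction B against (No, Yes): payoffs 20, 2 → best response No.
Faction B against (No, No): payoffs 9, 6 → best response No.
Faction B against (No, Abstain): payoffs 20, 10 → best response No.
Faction B against (Abstain, Yes): payoffs 8, 19 → best response Abstain.
Faction B against (Abstain, No): payoffs 15, 17 → best response Abstain.
Faction B against (Abstain, Abstain): payoffs 20, 10 → best response No.
Faction C against (No, No): payoffs 16, 14, 11 → best response Yes.
Faction C against (No, Abstain): payoffs 15, 14, 20 → best response Abstain.
Faction C against (Abstain, No): payoffs 1, 3, 18 → best response Abstain.
Faction C against (Abstain, Abstain): payoffs 16, 19, 10 → best response No.
Mutual best responses: (No, No, Yes); (Abstain, No, Abstain).

The pure Nash equilibria are (No, No, Yes); (Abstain, No, Abstain).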